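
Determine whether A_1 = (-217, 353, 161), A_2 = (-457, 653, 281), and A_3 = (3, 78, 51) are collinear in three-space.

Yes

A_1A_2 = (-240, 300, 120), A_1A_3 = (220, -275, -110).
A_1A_2 × A_1A_3 = (0, 0, 0).
The cross product vanishes, so the three points are collinear.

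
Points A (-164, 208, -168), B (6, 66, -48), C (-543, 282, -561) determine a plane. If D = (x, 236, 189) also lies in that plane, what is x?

Coplanarity requires AB · (AC × AD) = 0.
AB = (170, -142, 120), AC = (-379, 74, -393); the triple product is linear in x with coefficient 46926 and constant term -6428862.
Setting it to zero: x = 137.

137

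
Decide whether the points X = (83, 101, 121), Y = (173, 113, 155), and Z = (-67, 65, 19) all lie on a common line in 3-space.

XY = (90, 12, 34), XZ = (-150, -36, -102).
Comparing components 3 and 1: (34)(-150) − (90)(-102) = 4080 ≠ 0, so XY and XZ are not parallel and the points are not collinear.

No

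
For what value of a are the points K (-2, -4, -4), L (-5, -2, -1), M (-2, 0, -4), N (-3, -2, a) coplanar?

-3

Normal to plane KLM: n = (-12, 0, -12); plane equation n·P = 72.
Requiring n·N = 72: (-12)a + (36) = 72.
So a = -3.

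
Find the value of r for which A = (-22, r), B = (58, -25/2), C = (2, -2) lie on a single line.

5/2

The three points are collinear iff det[AB; AC] = 0.
This determinant is linear in r: (-56)r + (140) = 0, so r = 5/2.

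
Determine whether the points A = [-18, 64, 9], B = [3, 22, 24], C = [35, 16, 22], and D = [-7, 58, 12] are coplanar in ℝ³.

No

A normal to the plane through A, B, C is n = AB × AC = (174, 522, 1218).
The plane has equation n·P = 41238. For D: n·D = 43674.
43674 ≠ 41238, so D is off the plane.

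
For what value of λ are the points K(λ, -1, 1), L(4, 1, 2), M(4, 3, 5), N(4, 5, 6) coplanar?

4

The points are coplanar iff KL · (KM × KN) = 0.
Expanding, this is linear in λ: (4)λ + (-16) = 0.
So λ = 4.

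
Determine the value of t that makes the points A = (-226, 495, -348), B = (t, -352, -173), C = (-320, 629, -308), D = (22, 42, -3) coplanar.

306

Coplanarity ⇔ det[AB; AC; AD] = 0.
Expanding, this is linear in t: (64350)t + (-19691100) = 0.
So t = 306.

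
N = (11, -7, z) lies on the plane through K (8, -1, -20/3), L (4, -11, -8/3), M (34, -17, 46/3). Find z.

-5/3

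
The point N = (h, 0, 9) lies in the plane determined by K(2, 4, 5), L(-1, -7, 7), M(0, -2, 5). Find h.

A normal to the plane is n = KL × KM = (12, -4, -4).
N lies in the plane iff n · KN = 0.
This gives (12)h + (-24) = 0, so h = 2.

2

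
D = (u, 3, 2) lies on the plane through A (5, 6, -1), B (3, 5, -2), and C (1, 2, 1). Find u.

Coplanarity requires AB · (AC × AD) = 0.
AB = (-2, -1, -1), AC = (-4, -4, 2); the triple product is linear in u with coefficient -6 and constant term 18.
Setting it to zero: u = 3.

3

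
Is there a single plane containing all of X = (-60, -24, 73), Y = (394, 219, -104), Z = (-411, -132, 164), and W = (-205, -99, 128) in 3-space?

The four points are coplanar iff the 3×3 determinant with rows XY, XZ, XW is zero.
Rows: (454, 243, -177), (-351, -108, 91), (-145, -75, 55).
Expanding along the first row: (454)(885) − (243)(-6110) + (-177)(10665) = -1185.
Nonzero ⇒ not coplanar.

No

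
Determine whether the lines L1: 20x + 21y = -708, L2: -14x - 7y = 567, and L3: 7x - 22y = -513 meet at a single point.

Lines aᵢx + bᵢy = cᵢ with pairwise distinct directions are concurrent exactly when det[aᵢ bᵢ cᵢ] = 0.
Here the determinant is 1071.
Nonzero, so no common point exists.

No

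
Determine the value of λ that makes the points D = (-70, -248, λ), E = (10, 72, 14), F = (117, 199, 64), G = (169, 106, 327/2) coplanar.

86

Coplanarity ⇔ det[DE; DF; DG] = 0.
Expanding, this is linear in λ: (16555)λ + (-1423730) = 0.
So λ = 86.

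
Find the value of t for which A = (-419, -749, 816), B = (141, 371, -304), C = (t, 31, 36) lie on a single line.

Direction AB = (560, 1120, -1120). From the y-coordinate of C, the parameter along the line is τ = (31 − (-749))/1120 = 39/56.
Then t = (-419) + 39/56·(560) = -29.

-29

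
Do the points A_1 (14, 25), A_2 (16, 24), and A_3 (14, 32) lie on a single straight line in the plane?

A_1A_2 = (2, -1), A_1A_3 = (0, 7).
Twice the signed area of △A_1A_2A_3 is (2)(7) − (-1)(0) = 14.
The area is nonzero, so the three points are not collinear.

No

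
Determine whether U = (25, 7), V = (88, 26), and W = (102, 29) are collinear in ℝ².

No

UV = (63, 19), UW = (77, 22).
Twice the signed area of △UVW is (63)(22) − (19)(77) = -77.
The area is nonzero, so the three points are not collinear.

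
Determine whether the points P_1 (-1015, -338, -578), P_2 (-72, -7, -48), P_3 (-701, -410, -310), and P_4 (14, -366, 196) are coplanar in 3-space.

No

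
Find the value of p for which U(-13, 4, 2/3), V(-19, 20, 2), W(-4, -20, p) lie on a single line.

-4/3

Collinearity requires UV × UW = 0; each component is linear in p.
The x-component gives (16)p + (64/3) = 0, so p = -4/3.
The remaining components then also vanish.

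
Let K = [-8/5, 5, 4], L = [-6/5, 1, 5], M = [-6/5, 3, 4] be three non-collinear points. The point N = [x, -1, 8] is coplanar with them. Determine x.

A normal to the plane is n = KL × KM = (2, 2/5, 4/5).
N lies in the plane iff n · KN = 0.
This gives (2)x + (4) = 0, so x = -2.

-2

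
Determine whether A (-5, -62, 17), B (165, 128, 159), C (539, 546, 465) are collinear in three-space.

No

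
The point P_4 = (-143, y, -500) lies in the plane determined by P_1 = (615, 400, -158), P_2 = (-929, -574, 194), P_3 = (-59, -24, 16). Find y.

-108

The plane through P_1, P_2, P_3 has equation −20228x + 31408y − 1820z = 410540.
Substituting P_4: (31408)y + (3802604) = 410540, so y = -108.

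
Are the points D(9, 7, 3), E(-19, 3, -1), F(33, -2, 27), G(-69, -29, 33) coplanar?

With D as base: DE = (-28, -4, -4), DF = (24, -9, 24), DG = (-78, -36, 30).
DF × DG = (594, -2592, -1566).
DE · (DF × DG) = 0.
The scalar triple product vanishes, so the four points are coplanar.

Yes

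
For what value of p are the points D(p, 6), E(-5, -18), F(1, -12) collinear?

The three points are collinear iff det[DE; DF] = 0.
This determinant is linear in p: (-6)p + (114) = 0, so p = 19.

19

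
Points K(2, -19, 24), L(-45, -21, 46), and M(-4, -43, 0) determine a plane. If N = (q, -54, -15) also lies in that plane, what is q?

Coplanarity requires KL · (KM × KN) = 0.
KL = (-47, -2, 22), KM = (-6, -24, -24); the triple product is linear in q with coefficient 576 and constant term -576.
Setting it to zero: q = 1.

1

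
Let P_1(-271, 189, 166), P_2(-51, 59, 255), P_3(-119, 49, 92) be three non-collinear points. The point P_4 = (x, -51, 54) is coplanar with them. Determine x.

Coplanarity requires P_1P_2 · (P_1P_3 × P_1P_4) = 0.
P_1P_2 = (220, -130, 89), P_1P_3 = (152, -140, -74); the triple product is linear in x with coefficient 22080 and constant term 66240.
Setting it to zero: x = -3.

-3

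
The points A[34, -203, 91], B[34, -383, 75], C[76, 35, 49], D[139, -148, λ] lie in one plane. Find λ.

-62

Normal to plane ABC: n = (11368, -672, 7560); plane equation n·P = 1210888.
Requiring n·D = 1210888: (7560)λ + (1679608) = 1210888.
So λ = -62.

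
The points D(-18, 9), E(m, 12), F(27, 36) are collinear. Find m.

The three points are collinear iff det[DE; DF] = 0.
This determinant is linear in m: (27)m + (351) = 0, so m = -13.

-13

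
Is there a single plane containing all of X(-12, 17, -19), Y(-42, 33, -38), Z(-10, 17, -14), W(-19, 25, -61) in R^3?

A normal to the plane through X, Y, Z is n = XY × XZ = (80, 112, -32).
The plane has equation n·P = 1552. For W: n·W = 3232.
3232 ≠ 1552, so W is off the plane.

No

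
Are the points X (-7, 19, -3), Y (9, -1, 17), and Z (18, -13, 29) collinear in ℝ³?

No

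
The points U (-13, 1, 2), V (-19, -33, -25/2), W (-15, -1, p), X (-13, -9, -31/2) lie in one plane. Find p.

27/2

Normal to plane UVX: n = (450, -105, 60); plane equation n·P = -5835.
Requiring n·W = -5835: (60)p + (-6645) = -5835.
So p = 27/2.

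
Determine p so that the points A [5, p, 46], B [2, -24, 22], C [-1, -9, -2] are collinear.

-39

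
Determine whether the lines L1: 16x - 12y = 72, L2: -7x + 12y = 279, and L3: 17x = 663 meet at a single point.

Yes

Lines aᵢx + bᵢy = cᵢ with pairwise distinct directions are concurrent exactly when det[aᵢ bᵢ cᵢ] = 0.
Here the determinant is 0.
It vanishes, so the lines are concurrent at (39, 46).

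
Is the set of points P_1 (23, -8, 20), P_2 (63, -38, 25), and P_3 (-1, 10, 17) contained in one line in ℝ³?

Yes

P_1P_2 = (40, -30, 5), P_1P_3 = (-24, 18, -3).
P_1P_2 × P_1P_3 = (0, 0, 0).
The cross product vanishes, so the three points are collinear.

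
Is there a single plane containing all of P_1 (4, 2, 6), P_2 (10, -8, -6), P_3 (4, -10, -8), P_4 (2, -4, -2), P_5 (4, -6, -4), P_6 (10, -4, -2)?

No

The plane through P_1, P_2, P_3 has normal n = P_1P_2 × P_1P_3 = (-4, 84, -72) and equation n·P = -280.
Checking the remaining points: n·P_4 = -200, n·P_5 = -232, n·P_6 = -232.
Since n·P_4 = -200 ≠ -280, P_4 is off the plane and the points are not all coplanar.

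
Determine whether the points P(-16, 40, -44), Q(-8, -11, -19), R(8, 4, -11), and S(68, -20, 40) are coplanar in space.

A normal to the plane through P, Q, R is n = PQ × PR = (-783, 336, 936).
The plane has equation n·X = -15216. For S: n·S = -22524.
-22524 ≠ -15216, so S is off the plane.

No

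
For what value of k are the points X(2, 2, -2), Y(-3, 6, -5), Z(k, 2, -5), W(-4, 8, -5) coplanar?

The points are coplanar iff XY · (XZ × XW) = 0.
Expanding, this is linear in k: (-6)k + (-6) = 0.
So k = -1.

-1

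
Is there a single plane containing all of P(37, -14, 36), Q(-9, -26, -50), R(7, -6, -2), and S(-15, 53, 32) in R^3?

No

The four points are coplanar iff the 3×3 determinant with rows PQ, PR, PS is zero.
Rows: (-46, -12, -86), (-30, 8, -38), (-52, 67, -4).
Expanding along the first row: (-46)(2514) − (-12)(-1856) + (-86)(-1594) = -832.
Nonzero ⇒ not coplanar.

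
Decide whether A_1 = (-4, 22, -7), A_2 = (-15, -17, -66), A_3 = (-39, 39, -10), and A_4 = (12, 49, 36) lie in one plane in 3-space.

No

The four points are coplanar iff the 3×3 determinant with rows A_1A_2, A_1A_3, A_1A_4 is zero.
Rows: (-11, -39, -59), (-35, 17, -3), (16, 27, 43).
Expanding along the first row: (-11)(812) − (-39)(-1457) + (-59)(-1217) = 6048.
Nonzero ⇒ not coplanar.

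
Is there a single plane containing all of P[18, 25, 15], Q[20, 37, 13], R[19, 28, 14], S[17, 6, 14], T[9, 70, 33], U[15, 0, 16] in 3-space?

The plane through P, Q, R has normal n = PQ × PR = (-6, 0, -6) and equation n·X = -198.
Checking the remaining points: n·S = -186, n·T = -252, n·U = -186.
Since n·S = -186 ≠ -198, S is off the plane and the points are not all coplanar.

No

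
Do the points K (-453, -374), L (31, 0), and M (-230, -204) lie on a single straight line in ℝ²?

KL = (484, 374), KM = (223, 170).
det[KL; KM] = (484)(170) − (374)(223) = -1122.
The determinant is nonzero, so they are not collinear.

No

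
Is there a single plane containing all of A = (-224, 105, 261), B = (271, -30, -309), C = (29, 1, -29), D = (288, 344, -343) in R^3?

With A as base: AB = (495, -135, -570), AC = (253, -104, -290), AD = (512, 239, -604).
AC × AD = (132126, 4332, 113715).
AB · (AC × AD) = 0.
The scalar triple product vanishes, so the four points are coplanar.

Yes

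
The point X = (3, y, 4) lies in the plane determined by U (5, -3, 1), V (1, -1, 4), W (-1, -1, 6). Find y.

-5

A normal to the plane is n = UV × UW = (4, 2, 4).
X lies in the plane iff n · UX = 0.
This gives (2)y + (10) = 0, so y = -5.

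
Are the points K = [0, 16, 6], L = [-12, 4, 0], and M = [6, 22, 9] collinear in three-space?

KL = (-12, -12, -6), KM = (6, 6, 3).
KL × KM = (0, 0, 0).
The cross product vanishes, so the three points are collinear.

Yes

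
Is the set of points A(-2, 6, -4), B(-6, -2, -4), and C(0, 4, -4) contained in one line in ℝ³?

AB = (-4, -8, 0), AC = (2, -2, 0).
AB × AC = (0, 0, 24).
The cross product is nonzero, so the points do not lie on one line.

No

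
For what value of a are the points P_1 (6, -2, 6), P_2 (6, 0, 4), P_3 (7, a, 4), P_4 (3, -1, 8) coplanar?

-1

Coplanarity ⇔ det[P_1P_2; P_1P_3; P_1P_4] = 0.
Expanding, this is linear in a: (-6)a + (-6) = 0.
So a = -1.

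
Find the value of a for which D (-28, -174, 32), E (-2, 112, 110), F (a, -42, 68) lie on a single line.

Collinearity requires DE × DF = 0; each component is linear in a.
The y-component gives (78)a + (1248) = 0, so a = -16.
The remaining components then also vanish.

-16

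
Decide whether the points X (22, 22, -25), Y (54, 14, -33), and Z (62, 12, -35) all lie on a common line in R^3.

XY = (32, -8, -8), XZ = (40, -10, -10).
XY × XZ = (0, 0, 0).
The cross product vanishes, so the three points are collinear.

Yes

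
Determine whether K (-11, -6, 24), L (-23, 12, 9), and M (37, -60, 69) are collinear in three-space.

No

KL = (-12, 18, -15), KM = (48, -54, 45).
Comparing components 3 and 1: (-15)(48) − (-12)(45) = -180 ≠ 0, so KL and KM are not parallel and the points are not collinear.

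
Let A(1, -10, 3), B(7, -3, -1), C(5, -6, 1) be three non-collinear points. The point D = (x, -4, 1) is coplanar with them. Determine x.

The plane through A, B, C has equation 2x − 4y − 4z = 30.
Substituting D: (2)x + (12) = 30, so x = 9.

9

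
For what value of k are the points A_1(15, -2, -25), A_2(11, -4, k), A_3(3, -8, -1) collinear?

Direction A_1A_3 = (-12, -6, 24). From the x-coordinate of A_2, the parameter along the line is τ = (11 − 15)/(-12) = 1/3.
Then k = (-25) + 1/3·(24) = -17.

-17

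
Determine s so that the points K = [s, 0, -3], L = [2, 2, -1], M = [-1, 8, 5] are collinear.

3

Collinearity requires KL × KM = 0; each component is linear in s.
The y-component gives (6)s + (-18) = 0, so s = 3.
The remaining components then also vanish.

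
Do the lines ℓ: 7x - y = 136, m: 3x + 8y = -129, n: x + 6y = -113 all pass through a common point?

The three lines meet at one point iff the augmented coefficient matrix [aᵢ bᵢ cᵢ] has rank < 3, i.e. its determinant vanishes.
Here the determinant is 240.
Nonzero, so no common point exists.

No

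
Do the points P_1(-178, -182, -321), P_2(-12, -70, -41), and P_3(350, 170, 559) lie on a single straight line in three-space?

No

P_1P_2 = (166, 112, 280), P_1P_3 = (528, 352, 880).
P_1P_2 × P_1P_3 = (0, 1760, -704).
The cross product is nonzero, so the points do not lie on one line.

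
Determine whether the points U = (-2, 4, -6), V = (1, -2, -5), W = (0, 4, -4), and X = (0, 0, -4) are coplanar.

The four points are coplanar iff the 3×3 determinant with rows UV, UW, UX is zero.
Rows: (3, -6, 1), (2, 0, 2), (2, -4, 2).
Expanding along the first row: (3)(8) − (-6)(0) + (1)(-8) = 16.
Nonzero ⇒ not coplanar.

No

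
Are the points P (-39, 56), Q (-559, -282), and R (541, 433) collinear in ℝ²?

Yes

PQ = (-520, -338), PR = (580, 377).
det[PQ; PR] = (-520)(377) − (-338)(580) = 0.
The determinant is zero, so the points are collinear.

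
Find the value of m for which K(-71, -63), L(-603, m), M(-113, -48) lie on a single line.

The three points are collinear iff det[KL; KM] = 0.
This determinant is linear in m: (42)m + (-5334) = 0, so m = 127.

127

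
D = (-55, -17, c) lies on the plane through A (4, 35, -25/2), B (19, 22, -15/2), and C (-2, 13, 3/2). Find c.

57/2

A normal to the plane is n = AB × AC = (-72, -240, -408).
D lies in the plane iff n · AD = 0.
This gives (-408)c + (11628) = 0, so c = 57/2.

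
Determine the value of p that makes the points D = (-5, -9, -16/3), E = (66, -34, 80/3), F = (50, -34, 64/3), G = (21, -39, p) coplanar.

The points are coplanar iff DE · (DF × DG) = 0.
Expanding, this is linear in p: (-400)p + (16000/3) = 0.
So p = 40/3.

40/3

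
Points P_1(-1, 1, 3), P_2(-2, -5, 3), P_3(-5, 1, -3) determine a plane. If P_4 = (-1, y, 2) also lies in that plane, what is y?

The plane through P_1, P_2, P_3 has equation 36x − 6y − 24z = -114.
Substituting P_4: (-6)y + (-84) = -114, so y = 5.

5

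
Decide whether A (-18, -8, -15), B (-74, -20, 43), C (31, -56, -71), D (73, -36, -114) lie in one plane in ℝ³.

With A as base: AB = (-56, -12, 58), AC = (49, -48, -56), AD = (91, -28, -99).
AC × AD = (3184, -245, 2996).
AB · (AC × AD) = -1596.
Since -1596 ≠ 0, the four points are not coplanar.

No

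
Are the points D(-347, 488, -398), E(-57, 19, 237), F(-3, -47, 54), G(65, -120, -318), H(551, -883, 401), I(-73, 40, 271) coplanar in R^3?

The plane through D, E, F has normal n = DE × DF = (127737, 87360, 6186) and equation n·P = -4155087.
Checking the remaining points: n·G = -4147443, n·H = -4275207, n·I = -4153995.
Since n·G = -4147443 ≠ -4155087, G is off the plane and the points are not all coplanar.

No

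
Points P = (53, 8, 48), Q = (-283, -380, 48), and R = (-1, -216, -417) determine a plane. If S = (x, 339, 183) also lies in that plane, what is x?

299

The plane through P, Q, R has equation 180420x − 156240y + 54312z = 10919316.
Substituting S: (180420)x + (-43026264) = 10919316, so x = 299.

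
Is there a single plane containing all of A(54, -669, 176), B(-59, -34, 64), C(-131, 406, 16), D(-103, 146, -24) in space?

Yes

With A as base: AB = (-113, 635, -112), AC = (-185, 1075, -160), AD = (-157, 815, -200).
AC × AD = (-84600, -11880, 18000).
AB · (AC × AD) = 0.
The scalar triple product vanishes, so the four points are coplanar.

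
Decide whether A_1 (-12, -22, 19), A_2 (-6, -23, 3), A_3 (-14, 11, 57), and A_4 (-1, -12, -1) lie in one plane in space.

No

The four points are coplanar iff the 3×3 determinant with rows A_1A_2, A_1A_3, A_1A_4 is zero.
Rows: (6, -1, -16), (-2, 33, 38), (11, 10, -20).
Expanding along the first row: (6)(-1040) − (-1)(-378) + (-16)(-383) = -490.
Nonzero ⇒ not coplanar.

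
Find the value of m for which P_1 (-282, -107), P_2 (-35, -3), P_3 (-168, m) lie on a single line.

-59

Collinearity: (P_3 − P_1) must be parallel to (P_2 − P_1) = (247, 104).
Cross-multiplying the components: (m − (-107))·(247) = (114)·(104).
Solving gives m = -59.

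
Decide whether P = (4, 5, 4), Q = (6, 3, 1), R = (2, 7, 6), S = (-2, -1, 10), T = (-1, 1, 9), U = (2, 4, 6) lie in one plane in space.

The plane through P, Q, R has normal n = PQ × PR = (2, 2, 0) and equation n·X = 18.
Checking the remaining points: n·S = -6, n·T = 0, n·U = 12.
Since n·S = -6 ≠ 18, S is off the plane and the points are not all coplanar.

No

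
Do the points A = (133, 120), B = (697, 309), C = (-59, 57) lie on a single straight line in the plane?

AB = (564, 189), AC = (-192, -63).
Twice the signed area of △ABC is (564)(-63) − (189)(-192) = 756.
The area is nonzero, so the three points are not collinear.

No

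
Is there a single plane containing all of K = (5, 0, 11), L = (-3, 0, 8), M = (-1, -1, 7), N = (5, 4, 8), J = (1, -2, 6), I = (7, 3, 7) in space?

No

The plane through K, L, M has normal n = KL × KM = (-3, -14, 8) and equation n·P = 73.
Checking the remaining points: n·N = -7, n·J = 73, n·I = -7.
Since n·N = -7 ≠ 73, N is off the plane and the points are not all coplanar.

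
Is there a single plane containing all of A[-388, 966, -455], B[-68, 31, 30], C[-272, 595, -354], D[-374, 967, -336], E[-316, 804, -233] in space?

The plane through A, B, C has normal n = AB × AC = (85500, 23940, -10260) and equation n·P = -5379660.
Checking the remaining points: n·D = -5379660, n·E = -5379660.
All equal -5379660, so all 5 points lie in one plane.

Yes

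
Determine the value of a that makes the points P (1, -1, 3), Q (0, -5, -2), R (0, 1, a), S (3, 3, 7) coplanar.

Normal to plane PQS: n = (4, -6, 4); plane equation n·X = 22.
Requiring n·R = 22: (4)a + (-6) = 22.
So a = 7.

7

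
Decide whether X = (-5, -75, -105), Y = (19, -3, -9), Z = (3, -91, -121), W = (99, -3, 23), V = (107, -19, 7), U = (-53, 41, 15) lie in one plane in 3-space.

The plane through X, Y, Z has normal n = XY × XZ = (384, 1152, -960) and equation n·P = 12480.
Checking the remaining points: n·W = 12480, n·V = 12480, n·U = 12480.
All equal 12480, so all 6 points lie in one plane.

Yes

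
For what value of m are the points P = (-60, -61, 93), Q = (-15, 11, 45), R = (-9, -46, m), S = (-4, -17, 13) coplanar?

9

Normal to plane PQS: n = (-3648, 912, -2052); plane equation n·X = -27588.
Requiring n·R = -27588: (-2052)m + (-9120) = -27588.
So m = 9.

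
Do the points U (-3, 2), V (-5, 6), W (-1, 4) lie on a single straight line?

UV = (-2, 4), UW = (2, 2).
det[UV; UW] = (-2)(2) − (4)(2) = -12.
The determinant is nonzero, so they are not collinear.

No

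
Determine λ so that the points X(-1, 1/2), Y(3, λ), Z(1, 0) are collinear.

The three points are collinear iff det[XY; XZ] = 0.
This determinant is linear in λ: (-2)λ + (-1) = 0, so λ = -1/2.

-1/2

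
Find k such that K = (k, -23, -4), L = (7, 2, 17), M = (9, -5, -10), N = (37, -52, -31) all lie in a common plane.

Coplanarity ⇔ det[KL; KM; KN] = 0.
Expanding, this is linear in k: (1122)k + (-23562) = 0.
So k = 21.

21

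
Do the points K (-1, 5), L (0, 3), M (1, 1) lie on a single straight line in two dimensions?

Yes

KL = (1, -2), KM = (2, -4).
Checking proportionality: KM = 2·KL, so the vectors are parallel and the points are collinear.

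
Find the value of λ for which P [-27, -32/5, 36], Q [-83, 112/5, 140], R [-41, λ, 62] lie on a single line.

4/5

Direction PQ = (-56, 144/5, 104). From the x-coordinate of R, the parameter along the line is τ = (-41 − (-27))/(-56) = 1/4.
Then λ = (-32/5) + 1/4·(144/5) = 4/5.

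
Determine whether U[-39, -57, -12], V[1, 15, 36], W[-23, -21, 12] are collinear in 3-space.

UV = (40, 72, 48), UW = (16, 36, 24).
Comparing components 3 and 1: (48)(16) − (40)(24) = -192 ≠ 0, so UV and UW are not parallel and the points are not collinear.

No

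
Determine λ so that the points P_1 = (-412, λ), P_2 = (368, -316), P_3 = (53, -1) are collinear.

Collinearity: (P_1 − P_2) must be parallel to (P_3 − P_2) = (-315, 315).
Cross-multiplying the components: (λ − (-316))·(-315) = (-780)·(315).
Solving gives λ = 464.

464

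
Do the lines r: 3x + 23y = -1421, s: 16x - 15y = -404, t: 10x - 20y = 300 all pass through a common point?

The three lines meet at one point iff the augmented coefficient matrix [aᵢ bᵢ cᵢ] has rank < 3, i.e. its determinant vanishes.
Here the determinant is 510.
Nonzero, so no common point exists.

No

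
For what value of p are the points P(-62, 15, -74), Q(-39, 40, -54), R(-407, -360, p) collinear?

Direction PQ = (23, 25, 20). From the x-coordinate of R, the parameter along the line is τ = (-407 − (-62))/23 = -15.
Then p = (-74) + (-15)·(20) = -374.

-374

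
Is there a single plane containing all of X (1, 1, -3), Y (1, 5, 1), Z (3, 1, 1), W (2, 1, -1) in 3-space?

With X as base: XY = (0, 4, 4), XZ = (2, 0, 4), XW = (1, 0, 2).
XZ × XW = (0, 0, 0).
XY · (XZ × XW) = 0.
The scalar triple product vanishes, so the four points are coplanar.

Yes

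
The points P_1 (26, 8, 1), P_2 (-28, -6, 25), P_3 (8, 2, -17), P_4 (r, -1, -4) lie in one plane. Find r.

-5

Normal to plane P_1P_2P_3: n = (396, -1404, 72); plane equation n·P = -864.
Requiring n·P_4 = -864: (396)r + (1116) = -864.
So r = -5.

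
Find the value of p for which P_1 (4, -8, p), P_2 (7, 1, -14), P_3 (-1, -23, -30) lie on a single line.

-20

Collinearity requires P_1P_2 × P_1P_3 = 0; each component is linear in p.
The x-component gives (-24)p + (-480) = 0, so p = -20.
The remaining components then also vanish.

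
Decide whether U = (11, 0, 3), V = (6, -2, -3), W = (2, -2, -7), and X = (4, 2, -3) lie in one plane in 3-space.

The four points are coplanar iff the 3×3 determinant with rows UV, UW, UX is zero.
Rows: (-5, -2, -6), (-9, -2, -10), (-7, 2, -6).
Expanding along the first row: (-5)(32) − (-2)(-16) + (-6)(-32) = 0.
Zero determinant ⇒ coplanar.

Yes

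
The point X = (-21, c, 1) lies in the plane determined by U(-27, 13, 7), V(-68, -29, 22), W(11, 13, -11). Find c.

-17

Coplanarity requires UV · (UW × UX) = 0.
UV = (-41, -42, 15), UW = (38, 0, -18); the triple product is linear in c with coefficient -168 and constant term -2856.
Setting it to zero: c = -17.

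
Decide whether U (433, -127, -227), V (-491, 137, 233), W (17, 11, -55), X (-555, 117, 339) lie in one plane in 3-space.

A normal to the plane through U, V, W is n = UV × UW = (-18072, -32432, -17688).
The plane has equation n·P = 308864. For X: n·X = 239184.
239184 ≠ 308864, so X is off the plane.

No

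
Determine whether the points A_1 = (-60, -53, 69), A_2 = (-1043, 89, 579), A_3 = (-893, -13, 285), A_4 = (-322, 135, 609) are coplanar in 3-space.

With A_1 as base: A_1A_2 = (-983, 142, 510), A_1A_3 = (-833, 40, 216), A_1A_4 = (-262, 188, 540).
A_1A_3 × A_1A_4 = (-19008, 393228, -146124).
A_1A_2 · (A_1A_3 × A_1A_4) = 0.
The scalar triple product vanishes, so the four points are coplanar.

Yes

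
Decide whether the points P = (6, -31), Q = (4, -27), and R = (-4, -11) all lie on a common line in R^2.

PQ = (-2, 4), PR = (-10, 20).
det[PQ; PR] = (-2)(20) − (4)(-10) = 0.
The determinant is zero, so the points are collinear.

Yes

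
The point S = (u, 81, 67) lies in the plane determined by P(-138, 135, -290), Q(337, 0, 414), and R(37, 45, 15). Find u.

117

A normal to the plane is n = PQ × PR = (22185, -21675, -19125).
S lies in the plane iff n · PS = 0.
This gives (22185)u + (-2595645) = 0, so u = 117.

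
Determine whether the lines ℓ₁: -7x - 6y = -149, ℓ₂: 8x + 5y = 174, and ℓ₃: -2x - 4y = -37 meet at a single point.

No

Intersecting ℓ₁ and ℓ₂: solving the 2×2 system gives (x, y) = (23, -2).
Substitute into ℓ₃: (-2)(23) + (-4)(-2) = -38.
But ℓ₃ requires -37 ≠ -38, so the three lines have no common point.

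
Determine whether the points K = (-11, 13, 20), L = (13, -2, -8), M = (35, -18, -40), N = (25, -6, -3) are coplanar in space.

No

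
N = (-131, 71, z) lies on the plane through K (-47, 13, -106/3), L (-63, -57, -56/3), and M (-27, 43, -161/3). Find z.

101/3

The plane through K, L, M has equation (2350/3)x + 40y + 920z = -206410/3.
Substituting N: (920)z + (-299330/3) = -206410/3, so z = 101/3.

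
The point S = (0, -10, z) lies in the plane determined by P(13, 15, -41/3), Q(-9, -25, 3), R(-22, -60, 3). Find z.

-5

The plane through P, Q, R has equation (1750/3)x − (650/3)y + 250z = 2750/3.
Substituting S: (250)z + (6500/3) = 2750/3, so z = -5.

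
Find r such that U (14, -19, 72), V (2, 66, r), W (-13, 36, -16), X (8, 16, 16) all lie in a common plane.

Normal to plane UWX: n = (0, -984, -615); plane equation n·P = -25584.
Requiring n·V = -25584: (-615)r + (-64944) = -25584.
So r = -64.

-64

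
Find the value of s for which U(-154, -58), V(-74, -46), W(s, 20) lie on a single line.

Collinearity: (W − U) must be parallel to (V − U) = (80, 12).
Cross-multiplying the components: (s − (-154))·(12) = (78)·(80).
Solving gives s = 366.

366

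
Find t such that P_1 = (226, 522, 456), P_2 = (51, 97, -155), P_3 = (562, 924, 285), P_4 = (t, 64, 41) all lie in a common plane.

-18

Normal to plane P_1P_2P_3: n = (318297, -235221, 72450); plane equation n·P = -17813040.
Requiring n·P_4 = -17813040: (318297)t + (-12083694) = -17813040.
So t = -18.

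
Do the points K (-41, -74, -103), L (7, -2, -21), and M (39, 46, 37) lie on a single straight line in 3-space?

KL = (48, 72, 82), KM = (80, 120, 140).
KL × KM = (240, -160, 0).
The cross product is nonzero, so the points do not lie on one line.

No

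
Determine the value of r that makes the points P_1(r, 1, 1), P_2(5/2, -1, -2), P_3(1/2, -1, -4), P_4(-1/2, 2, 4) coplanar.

-1/2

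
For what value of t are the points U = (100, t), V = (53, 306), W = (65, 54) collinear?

-681

The three points are collinear iff det[UV; UW] = 0.
This determinant is linear in t: (12)t + (8172) = 0, so t = -681.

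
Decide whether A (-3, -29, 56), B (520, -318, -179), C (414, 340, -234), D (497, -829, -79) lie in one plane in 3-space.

With A as base: AB = (523, -289, -235), AC = (417, 369, -290), AD = (500, -800, -135).
AC × AD = (-281815, -88705, -518100).
AB · (AC × AD) = 0.
The scalar triple product vanishes, so the four points are coplanar.

Yes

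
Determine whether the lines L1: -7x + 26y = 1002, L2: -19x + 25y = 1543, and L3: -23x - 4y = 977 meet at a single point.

The three lines meet at one point iff the augmented coefficient matrix [aᵢ bᵢ cᵢ] has rank < 3, i.e. its determinant vanishes.
Here the determinant is -1953.
Nonzero, so no common point exists.

No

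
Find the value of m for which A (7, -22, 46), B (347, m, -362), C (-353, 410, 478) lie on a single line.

-430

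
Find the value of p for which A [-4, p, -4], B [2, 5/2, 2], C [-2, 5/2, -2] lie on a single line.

5/2

Collinearity requires AB × AC = 0; each component is linear in p.
The x-component gives (4)p + (-10) = 0, so p = 5/2.
The remaining components then also vanish.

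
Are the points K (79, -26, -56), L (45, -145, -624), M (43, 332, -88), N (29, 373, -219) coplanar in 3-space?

With K as base: KL = (-34, -119, -568), KM = (-36, 358, -32), KN = (-50, 399, -163).
KM × KN = (-45586, -4268, 3536).
KL · (KM × KN) = 49368.
Since 49368 ≠ 0, the four points are not coplanar.

No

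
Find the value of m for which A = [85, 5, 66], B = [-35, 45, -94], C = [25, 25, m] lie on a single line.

-14

Direction AB = (-120, 40, -160). From the x-coordinate of C, the parameter along the line is τ = (25 − 85)/(-120) = 1/2.
Then m = 66 + 1/2·(-160) = -14.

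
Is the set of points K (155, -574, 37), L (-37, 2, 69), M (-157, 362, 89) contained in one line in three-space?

KL = (-192, 576, 32), KM = (-312, 936, 52).
KL × KM = (0, 0, 0).
The cross product vanishes, so the three points are collinear.

Yes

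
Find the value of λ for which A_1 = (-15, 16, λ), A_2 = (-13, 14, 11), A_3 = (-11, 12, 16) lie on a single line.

6

Collinearity requires A_1A_2 × A_1A_3 = 0; each component is linear in λ.
The x-component gives (-2)λ + (12) = 0, so λ = 6.
The remaining components then also vanish.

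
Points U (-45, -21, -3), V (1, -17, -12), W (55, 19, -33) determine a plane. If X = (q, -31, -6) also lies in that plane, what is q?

The plane through U, V, W has equation 240x + 480y + 1440z = -25200.
Substituting X: (240)q + (-23520) = -25200, so q = -7.

-7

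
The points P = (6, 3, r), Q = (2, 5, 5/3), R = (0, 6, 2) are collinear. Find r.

Direction QR = (-2, 1, 1/3). From the x-coordinate of P, the parameter along the line is τ = (6 − 2)/(-2) = -2.
Then r = 5/3 + (-2)·(1/3) = 1.

1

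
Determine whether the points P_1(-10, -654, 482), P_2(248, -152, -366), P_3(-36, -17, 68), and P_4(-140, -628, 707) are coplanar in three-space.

The four points are coplanar iff the 3×3 determinant with rows P_1P_2, P_1P_3, P_1P_4 is zero.
Rows: (258, 502, -848), (-26, 637, -414), (-130, 26, 225).
Expanding along the first row: (258)(154089) − (502)(-59670) + (-848)(82134) = 59670.
Nonzero ⇒ not coplanar.

No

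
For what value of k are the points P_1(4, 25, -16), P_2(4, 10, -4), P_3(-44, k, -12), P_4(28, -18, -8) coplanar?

Normal to plane P_1P_2P_4: n = (396, 288, 360); plane equation n·P = 3024.
Requiring n·P_3 = 3024: (288)k + (-21744) = 3024.
So k = 86.

86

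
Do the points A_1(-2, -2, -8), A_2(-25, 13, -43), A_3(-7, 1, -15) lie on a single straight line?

No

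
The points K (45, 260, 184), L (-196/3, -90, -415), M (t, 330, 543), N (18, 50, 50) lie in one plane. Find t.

Normal to plane KLN: n = (-78890, 4165/3, 13720); plane equation n·P = -1993810/3.
Requiring n·M = -1993810/3: (-78890)t + (7908110) = -1993810/3.
So t = 326/3.

326/3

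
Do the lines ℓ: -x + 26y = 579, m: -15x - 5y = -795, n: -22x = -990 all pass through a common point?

Yes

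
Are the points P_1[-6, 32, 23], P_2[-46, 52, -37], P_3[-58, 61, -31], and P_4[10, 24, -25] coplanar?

The four points are coplanar iff the 3×3 determinant with rows P_1P_2, P_1P_3, P_1P_4 is zero.
Rows: (-40, 20, -60), (-52, 29, -54), (16, -8, -48).
Expanding along the first row: (-40)(-1824) − (20)(3360) + (-60)(-48) = 8640.
Nonzero ⇒ not coplanar.

No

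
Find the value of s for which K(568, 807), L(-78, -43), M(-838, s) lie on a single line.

-1043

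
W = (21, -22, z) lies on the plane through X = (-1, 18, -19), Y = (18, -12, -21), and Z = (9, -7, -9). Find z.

Coplanarity requires XY · (XZ × XW) = 0.
XY = (19, -30, -2), XZ = (10, -25, 10); the triple product is linear in z with coefficient -175 and constant term -2625.
Setting it to zero: z = -15.

-15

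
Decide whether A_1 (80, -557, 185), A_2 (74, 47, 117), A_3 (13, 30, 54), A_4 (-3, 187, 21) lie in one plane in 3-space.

Yes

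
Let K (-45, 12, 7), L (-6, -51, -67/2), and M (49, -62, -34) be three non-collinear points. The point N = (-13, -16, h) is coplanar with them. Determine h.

-9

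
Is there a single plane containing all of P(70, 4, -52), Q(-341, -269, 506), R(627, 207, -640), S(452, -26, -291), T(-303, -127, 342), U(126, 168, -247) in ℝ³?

The plane through P, Q, R has normal n = PQ × PR = (47250, 69138, 68628) and equation n·X = 15396.
Checking the remaining points: n·S = -411336, n·T = 373500, n·U = 617568.
Since n·S = -411336 ≠ 15396, S is off the plane and the points are not all coplanar.

No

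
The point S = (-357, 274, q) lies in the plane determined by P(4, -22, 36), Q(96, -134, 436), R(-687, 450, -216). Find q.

A normal to the plane is n = PQ × PR = (-160576, -253216, -33968).
S lies in the plane iff n · PS = 0.
This gives (-33968)q + (-15761152) = 0, so q = -464.

-464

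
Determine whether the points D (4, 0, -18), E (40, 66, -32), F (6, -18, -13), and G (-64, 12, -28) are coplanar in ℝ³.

Yes

A normal to the plane through D, E, F is n = DE × DF = (78, -208, -780).
The plane has equation n·P = 14352. For G: n·G = 14352.
Equal, so G lies in the plane and all four are coplanar.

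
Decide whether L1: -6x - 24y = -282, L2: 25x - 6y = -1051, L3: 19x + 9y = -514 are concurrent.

Yes

Lines aᵢx + bᵢy = cᵢ with pairwise distinct directions are concurrent exactly when det[aᵢ bᵢ cᵢ] = 0.
Here the determinant is 0.
It vanishes, so the lines are concurrent at (-37, 21).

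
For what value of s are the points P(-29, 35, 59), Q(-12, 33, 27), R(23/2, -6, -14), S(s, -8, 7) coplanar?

1/2

Normal to plane PQR: n = (-1166, -55, -616); plane equation n·X = -4455.
Requiring n·S = -4455: (-1166)s + (-3872) = -4455.
So s = 1/2.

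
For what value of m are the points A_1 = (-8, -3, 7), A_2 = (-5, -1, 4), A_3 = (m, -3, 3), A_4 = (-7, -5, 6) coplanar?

-4

Normal to plane A_1A_2A_4: n = (-8, 0, -8); plane equation n·P = 8.
Requiring n·A_3 = 8: (-8)m + (-24) = 8.
So m = -4.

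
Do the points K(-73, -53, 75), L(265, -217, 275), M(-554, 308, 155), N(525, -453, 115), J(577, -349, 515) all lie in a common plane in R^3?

The plane through K, L, M has normal n = KL × KM = (-85320, -123240, 43134) and equation n·P = 15995130.
Checking the remaining points: n·N = 15995130, n·J = 15995130.
All equal 15995130, so all 5 points lie in one plane.

Yes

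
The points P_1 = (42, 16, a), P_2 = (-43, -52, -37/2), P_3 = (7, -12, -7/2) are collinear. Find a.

7

Collinearity requires P_1P_2 × P_1P_3 = 0; each component is linear in a.
The x-component gives (40)a + (-280) = 0, so a = 7.
The remaining components then also vanish.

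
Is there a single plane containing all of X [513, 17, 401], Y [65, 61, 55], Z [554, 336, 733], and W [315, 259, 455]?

The four points are coplanar iff the 3×3 determinant with rows XY, XZ, XW is zero.
Rows: (-448, 44, -346), (41, 319, 332), (-198, 242, 54).
Expanding along the first row: (-448)(-63118) − (44)(67950) + (-346)(73084) = 0.
Zero determinant ⇒ coplanar.

Yes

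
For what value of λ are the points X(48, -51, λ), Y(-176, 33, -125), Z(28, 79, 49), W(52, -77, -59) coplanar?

Coplanarity ⇔ det[XY; XZ; XW] = 0.
Expanding, this is linear in λ: (32928)λ + (1350048) = 0.
So λ = -41.

-41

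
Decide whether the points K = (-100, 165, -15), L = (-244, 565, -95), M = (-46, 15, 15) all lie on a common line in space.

KL = (-144, 400, -80), KM = (54, -150, 30).
Each component of KM is -3/8 times the corresponding component of KL, so KM = -3/8·KL and the points are collinear.

Yes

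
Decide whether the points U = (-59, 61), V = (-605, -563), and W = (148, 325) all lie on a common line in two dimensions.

UV = (-546, -624), UW = (207, 264).
If collinear, UW would be a scalar multiple of UV. But (-546)·(264) ≠ (-624)·(207) (difference -14976), so they are not parallel; the points are not collinear.

No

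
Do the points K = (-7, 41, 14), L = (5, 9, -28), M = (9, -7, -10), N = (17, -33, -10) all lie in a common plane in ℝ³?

Yes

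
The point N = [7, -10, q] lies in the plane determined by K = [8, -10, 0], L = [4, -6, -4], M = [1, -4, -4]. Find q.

The plane through K, L, M has equation 8x + 12y + 4z = -56.
Substituting N: (4)q + (-64) = -56, so q = 2.

2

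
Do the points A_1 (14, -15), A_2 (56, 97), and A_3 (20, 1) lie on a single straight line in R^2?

Yes

A_1A_2 = (42, 112), A_1A_3 = (6, 16).
det[A_1A_2; A_1A_3] = (42)(16) − (112)(6) = 0.
The determinant is zero, so the points are collinear.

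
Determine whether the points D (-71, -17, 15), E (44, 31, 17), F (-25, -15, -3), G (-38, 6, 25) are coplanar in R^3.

With D as base: DE = (115, 48, 2), DF = (46, 2, -18), DG = (33, 23, 10).
DF × DG = (434, -1054, 992).
DE · (DF × DG) = 1302.
Since 1302 ≠ 0, the four points are not coplanar.

No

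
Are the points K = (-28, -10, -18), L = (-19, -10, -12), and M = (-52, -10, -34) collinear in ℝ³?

Yes

KL = (9, 0, 6), KM = (-24, 0, -16).
Each component of KM is -8/3 times the corresponding component of KL, so KM = -8/3·KL and the points are collinear.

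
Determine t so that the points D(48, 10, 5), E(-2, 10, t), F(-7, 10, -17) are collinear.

Direction DF = (-55, 0, -22). From the x-coordinate of E, the parameter along the line is τ = (-2 − 48)/(-55) = 10/11.
Then t = 5 + 10/11·(-22) = -15.

-15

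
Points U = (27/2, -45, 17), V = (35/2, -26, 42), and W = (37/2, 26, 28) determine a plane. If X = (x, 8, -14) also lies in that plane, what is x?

The plane through U, V, W has equation −1566x + 81y + 189z = -21573.
Substituting X: (-1566)x + (-1998) = -21573, so x = 25/2.

25/2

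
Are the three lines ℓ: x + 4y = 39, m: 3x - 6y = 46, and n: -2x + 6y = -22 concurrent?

No

The three lines meet at one point iff the augmented coefficient matrix [aᵢ bᵢ cᵢ] has rank < 3, i.e. its determinant vanishes.
Here the determinant is -14.
Nonzero, so no common point exists.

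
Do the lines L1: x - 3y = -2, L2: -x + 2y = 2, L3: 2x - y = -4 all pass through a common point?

Yes

Intersecting L1 and L2: solving the 2×2 system gives (x, y) = (-2, 0).
Substitute into L3: (2)(-2) + (-1)(0) = -4.
This equals -4, so (-2, 0) lies on all three lines and they are concurrent.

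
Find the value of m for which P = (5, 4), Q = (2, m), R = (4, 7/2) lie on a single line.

5/2

Collinearity: (Q − P) must be parallel to (R − P) = (-1, -1/2).
Cross-multiplying the components: (m − 4)·(-1) = (-3)·(-1/2).
Solving gives m = 5/2.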